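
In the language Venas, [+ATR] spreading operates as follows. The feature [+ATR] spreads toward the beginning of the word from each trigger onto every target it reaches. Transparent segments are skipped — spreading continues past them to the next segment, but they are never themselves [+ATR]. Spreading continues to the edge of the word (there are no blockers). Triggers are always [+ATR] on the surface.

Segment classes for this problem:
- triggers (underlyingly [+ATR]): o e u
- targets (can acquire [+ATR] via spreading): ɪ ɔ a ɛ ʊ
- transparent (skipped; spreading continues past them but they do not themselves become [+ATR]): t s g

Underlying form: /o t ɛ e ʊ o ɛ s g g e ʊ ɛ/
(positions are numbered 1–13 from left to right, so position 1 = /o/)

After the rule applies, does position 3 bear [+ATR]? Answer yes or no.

yes

From /o/ at 1 leftward: word edge.
From /e/ at 4 leftward: 3 /ɛ/ → [+ATR]; 2 /t/ transparent; 1 /o/ is itself a trigger — this domain ends here.
From /o/ at 6 leftward: 5 /ʊ/ → [+ATR]; 4 /e/ is itself a trigger — this domain ends here.
From /e/ at 11 leftward: 10 /g/ transparent; 9 /g/ transparent; 8 /s/ transparent; 7 /ɛ/ → [+ATR]; 6 /o/ is itself a trigger — this domain ends here.
Targets with no active source: positions 12 13 stay [-ATR].
[+ATR] positions on the surface: 1 3 4 5 6 7 11.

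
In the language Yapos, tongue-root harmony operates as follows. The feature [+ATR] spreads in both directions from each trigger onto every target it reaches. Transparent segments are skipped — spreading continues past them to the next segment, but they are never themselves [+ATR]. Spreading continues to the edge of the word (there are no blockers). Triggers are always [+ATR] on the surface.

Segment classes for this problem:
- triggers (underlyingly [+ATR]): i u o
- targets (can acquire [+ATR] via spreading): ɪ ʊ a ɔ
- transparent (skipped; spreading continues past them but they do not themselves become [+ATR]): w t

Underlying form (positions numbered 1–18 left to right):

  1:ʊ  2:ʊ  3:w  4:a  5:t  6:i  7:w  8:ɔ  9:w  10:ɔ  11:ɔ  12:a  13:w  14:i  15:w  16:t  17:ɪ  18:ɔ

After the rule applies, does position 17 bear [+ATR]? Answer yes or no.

From /i/ at 6 rightward: 7 /w/ transparent; 8 /ɔ/ → [+ATR]; 9 /w/ transparent; 10 /ɔ/ → [+ATR]; 11 /ɔ/ → [+ATR]; 12 /a/ → [+ATR]; 13 /w/ transparent; 14 /i/ is itself a trigger — this domain ends here.
From /i/ at 6 leftward: 5 /t/ transparent; 4 /a/ → [+ATR]; 3 /w/ transparent; 2 /ʊ/ → [+ATR]; 1 /ʊ/ → [+ATR]; word edge.
From /i/ at 14 rightward: 15 /w/ transparent; 16 /t/ transparent; 17 /ɪ/ → [+ATR]; 18 /ɔ/ → [+ATR]; word edge.
From /i/ at 14 leftward: 13 /w/ transparent; 12 /a/ → [+ATR]; 11 /ɔ/ → [+ATR]; 10 /ɔ/ → [+ATR]; 9 /w/ transparent; 8 /ɔ/ → [+ATR]; 7 /w/ transparent; 6 /i/ is itself a trigger — this domain ends here.
[+ATR] positions on the surface: 1 2 4 6 8 10 11 12 14 17 18.

yes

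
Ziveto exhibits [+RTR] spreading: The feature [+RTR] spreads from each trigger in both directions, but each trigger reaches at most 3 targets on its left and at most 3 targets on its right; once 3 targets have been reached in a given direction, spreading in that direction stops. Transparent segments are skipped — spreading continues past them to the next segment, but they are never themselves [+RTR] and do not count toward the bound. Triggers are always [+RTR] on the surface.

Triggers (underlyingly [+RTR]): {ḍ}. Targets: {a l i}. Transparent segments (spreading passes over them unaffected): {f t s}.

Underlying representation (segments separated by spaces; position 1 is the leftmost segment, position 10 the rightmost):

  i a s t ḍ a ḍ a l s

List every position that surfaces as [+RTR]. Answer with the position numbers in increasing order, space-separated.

1 2 5 6 7 8 9

From /ḍ/ at 5 rightward: 6 /a/ → [+RTR]; 7 /ḍ/ is itself a trigger — this domain ends here.
From /ḍ/ at 5 leftward: 4 /t/ transparent; 3 /s/ transparent; 2 /a/ → [+RTR]; 1 /i/ → [+RTR]; word edge.
From /ḍ/ at 7 rightward: 8 /a/ → [+RTR]; 9 /l/ → [+RTR]; 10 /s/ transparent; word edge.
From /ḍ/ at 7 leftward: 6 /a/ → [+RTR]; 5 /ḍ/ is itself a trigger — this domain ends here.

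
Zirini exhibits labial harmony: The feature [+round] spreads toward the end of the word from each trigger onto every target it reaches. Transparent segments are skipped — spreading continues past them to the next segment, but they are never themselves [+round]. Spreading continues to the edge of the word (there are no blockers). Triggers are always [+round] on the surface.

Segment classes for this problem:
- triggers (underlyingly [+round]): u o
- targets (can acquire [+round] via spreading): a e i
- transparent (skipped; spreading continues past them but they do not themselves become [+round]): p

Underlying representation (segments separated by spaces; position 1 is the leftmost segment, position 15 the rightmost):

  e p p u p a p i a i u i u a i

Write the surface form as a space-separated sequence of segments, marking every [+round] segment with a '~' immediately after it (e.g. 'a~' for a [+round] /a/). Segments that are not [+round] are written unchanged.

From /u/ at 4 rightward: 5 /p/ transparent; 6 /a/ → [+round]; 7 /p/ transparent; 8 /i/ → [+round]; 9 /a/ → [+round]; 10 /i/ → [+round]; 11 /u/ is itself a trigger — this domain ends here.
From /u/ at 11 rightward: 12 /i/ → [+round]; 13 /u/ is itself a trigger — this domain ends here.
From /u/ at 13 rightward: 14 /a/ → [+round]; 15 /i/ → [+round]; word edge.
Target with no active source: position 1 stays [-round].
[+round] positions on the surface: 4 6 8 9 10 11 12 13 14 15.

e p p u~ p a~ p i~ a~ i~ u~ i~ u~ a~ i~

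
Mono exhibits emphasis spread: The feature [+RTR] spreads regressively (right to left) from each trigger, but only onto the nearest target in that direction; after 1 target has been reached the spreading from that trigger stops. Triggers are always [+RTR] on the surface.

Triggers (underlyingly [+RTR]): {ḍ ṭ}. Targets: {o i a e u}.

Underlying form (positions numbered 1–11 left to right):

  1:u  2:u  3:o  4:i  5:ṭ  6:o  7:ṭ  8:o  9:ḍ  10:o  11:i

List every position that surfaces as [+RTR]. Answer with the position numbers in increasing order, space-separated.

4 5 6 7 8 9

From /ṭ/ at 5 leftward: 4 /i/ → [+RTR]; bound reached.
From /ṭ/ at 7 leftward: 6 /o/ → [+RTR]; bound reached.
From /ḍ/ at 9 leftward: 8 /o/ → [+RTR]; bound reached.
Targets with no active source: positions 1 2 3 10 11 stay [-emphatic].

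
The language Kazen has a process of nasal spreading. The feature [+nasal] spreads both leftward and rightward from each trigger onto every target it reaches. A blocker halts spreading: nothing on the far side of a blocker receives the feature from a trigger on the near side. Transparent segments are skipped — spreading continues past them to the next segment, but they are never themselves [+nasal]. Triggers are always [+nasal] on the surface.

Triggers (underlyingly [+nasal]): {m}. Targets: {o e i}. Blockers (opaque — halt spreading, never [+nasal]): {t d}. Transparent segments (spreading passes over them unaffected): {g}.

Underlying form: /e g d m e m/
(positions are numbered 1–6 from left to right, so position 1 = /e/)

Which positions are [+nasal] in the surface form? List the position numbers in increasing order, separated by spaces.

From /m/ at 4 rightward: 5 /e/ → [+nasal]; 6 /m/ is itself a trigger — this domain ends here.
From /m/ at 4 leftward: 3 /d/ blocks.
From /m/ at 6 rightward: word edge.
From /m/ at 6 leftward: 5 /e/ → [+nasal]; 4 /m/ is itself a trigger — this domain ends here.
Target with no active source: position 1 stays [-nasal].

4 5 6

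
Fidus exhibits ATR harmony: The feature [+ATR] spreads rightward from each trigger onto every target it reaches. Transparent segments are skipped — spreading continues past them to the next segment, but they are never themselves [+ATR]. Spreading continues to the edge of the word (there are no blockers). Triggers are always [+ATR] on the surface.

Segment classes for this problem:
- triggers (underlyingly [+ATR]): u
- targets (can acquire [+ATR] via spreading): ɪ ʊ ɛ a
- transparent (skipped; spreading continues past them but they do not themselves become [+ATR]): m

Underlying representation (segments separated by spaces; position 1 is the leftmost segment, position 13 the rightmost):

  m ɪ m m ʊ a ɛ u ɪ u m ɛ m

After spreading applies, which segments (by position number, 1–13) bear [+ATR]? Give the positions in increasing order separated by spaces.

From /u/ at 8 rightward: 9 /ɪ/ → [+ATR]; 10 /u/ is itself a trigger — this domain ends here.
From /u/ at 10 rightward: 11 /m/ transparent; 12 /ɛ/ → [+ATR]; 13 /m/ transparent; word edge.
Targets with no active source: positions 2 5 6 7 stay [-ATR].

8 9 10 12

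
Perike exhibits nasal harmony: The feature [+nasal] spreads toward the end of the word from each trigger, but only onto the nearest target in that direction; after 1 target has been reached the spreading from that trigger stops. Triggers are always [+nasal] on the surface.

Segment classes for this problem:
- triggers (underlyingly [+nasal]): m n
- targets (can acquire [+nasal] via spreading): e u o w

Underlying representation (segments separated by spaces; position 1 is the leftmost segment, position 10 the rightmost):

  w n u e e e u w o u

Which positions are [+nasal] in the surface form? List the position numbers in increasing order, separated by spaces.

2 3

From /n/ at 2 rightward: 3 /u/ → [+nasal]; bound reached.
Targets with no active source: positions 1 4 5 6 7 8 9 10 stay [-nasal].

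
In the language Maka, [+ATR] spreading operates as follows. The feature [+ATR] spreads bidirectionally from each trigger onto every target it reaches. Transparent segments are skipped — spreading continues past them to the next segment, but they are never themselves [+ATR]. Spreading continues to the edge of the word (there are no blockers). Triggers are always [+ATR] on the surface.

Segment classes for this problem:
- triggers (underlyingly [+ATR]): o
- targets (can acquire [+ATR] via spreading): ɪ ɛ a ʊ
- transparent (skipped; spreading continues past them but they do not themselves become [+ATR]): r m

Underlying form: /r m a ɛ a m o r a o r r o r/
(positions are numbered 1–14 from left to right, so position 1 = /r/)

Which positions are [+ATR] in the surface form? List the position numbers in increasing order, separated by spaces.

From /o/ at 7 rightward: 8 /r/ transparent; 9 /a/ → [+ATR]; 10 /o/ is itself a trigger — this domain ends here.
From /o/ at 7 leftward: 6 /m/ transparent; 5 /a/ → [+ATR]; 4 /ɛ/ → [+ATR]; 3 /a/ → [+ATR]; 2 /m/ transparent; 1 /r/ transparent; word edge.
From /o/ at 10 rightward: 11 /r/ transparent; 12 /r/ transparent; 13 /o/ is itself a trigger — this domain ends here.
From /o/ at 10 leftward: 9 /a/ → [+ATR]; 8 /r/ transparent; 7 /o/ is itself a trigger — this domain ends here.
From /o/ at 13 rightward: 14 /r/ transparent; word edge.
From /o/ at 13 leftward: 12 /r/ transparent; 11 /r/ transparent; 10 /o/ is itself a trigger — this domain ends here.

3 4 5 7 9 10 13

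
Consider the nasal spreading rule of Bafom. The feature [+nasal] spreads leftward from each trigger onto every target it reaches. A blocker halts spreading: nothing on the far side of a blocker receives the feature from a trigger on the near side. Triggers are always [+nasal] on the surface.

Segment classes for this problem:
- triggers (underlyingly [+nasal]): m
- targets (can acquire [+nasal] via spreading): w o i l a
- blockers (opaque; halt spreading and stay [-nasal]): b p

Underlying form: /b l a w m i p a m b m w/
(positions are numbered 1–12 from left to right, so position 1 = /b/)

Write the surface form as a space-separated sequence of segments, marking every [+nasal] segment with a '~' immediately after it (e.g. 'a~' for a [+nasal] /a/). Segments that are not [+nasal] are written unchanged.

b l~ a~ w~ m~ i p a~ m~ b m~ w

From /m/ at 5 leftward: 4 /w/ → [+nasal]; 3 /a/ → [+nasal]; 2 /l/ → [+nasal]; 1 /b/ blocks.
From /m/ at 9 leftward: 8 /a/ → [+nasal]; 7 /p/ blocks.
From /m/ at 11 leftward: 10 /b/ blocks.
Targets with no active source: positions 6 12 stay [-nasal].
[+nasal] positions on the surface: 2 3 4 5 8 9 11.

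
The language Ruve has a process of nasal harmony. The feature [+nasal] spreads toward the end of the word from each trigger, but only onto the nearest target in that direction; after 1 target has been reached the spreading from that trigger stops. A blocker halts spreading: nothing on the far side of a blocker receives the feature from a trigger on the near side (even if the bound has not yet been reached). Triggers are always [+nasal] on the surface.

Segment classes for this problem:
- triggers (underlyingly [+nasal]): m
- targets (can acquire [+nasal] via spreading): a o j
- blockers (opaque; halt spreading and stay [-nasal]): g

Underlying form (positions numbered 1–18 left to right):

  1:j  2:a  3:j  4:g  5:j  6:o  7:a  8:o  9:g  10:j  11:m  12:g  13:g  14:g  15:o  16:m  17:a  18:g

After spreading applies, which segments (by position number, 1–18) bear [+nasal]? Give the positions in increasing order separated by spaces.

From /m/ at 11 rightward: 12 /g/ blocks.
From /m/ at 16 rightward: 17 /a/ → [+nasal]; bound reached.
Targets with no active source: positions 1 2 3 5 6 7 8 10 15 stay [-nasal].

11 16 17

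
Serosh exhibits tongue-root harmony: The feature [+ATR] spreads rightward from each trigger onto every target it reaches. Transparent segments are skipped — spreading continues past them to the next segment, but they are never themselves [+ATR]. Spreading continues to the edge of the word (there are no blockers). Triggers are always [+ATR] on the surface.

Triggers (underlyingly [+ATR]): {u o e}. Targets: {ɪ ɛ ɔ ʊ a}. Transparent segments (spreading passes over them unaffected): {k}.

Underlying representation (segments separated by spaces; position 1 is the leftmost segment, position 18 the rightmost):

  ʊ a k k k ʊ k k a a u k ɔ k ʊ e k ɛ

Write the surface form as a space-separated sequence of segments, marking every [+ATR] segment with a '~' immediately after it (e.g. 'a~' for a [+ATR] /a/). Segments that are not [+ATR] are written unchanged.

From /u/ at 11 rightward: 12 /k/ transparent; 13 /ɔ/ → [+ATR]; 14 /k/ transparent; 15 /ʊ/ → [+ATR]; 16 /e/ is itself a trigger — this domain ends here.
From /e/ at 16 rightward: 17 /k/ transparent; 18 /ɛ/ → [+ATR]; word edge.
Targets with no active source: positions 1 2 6 9 10 stay [-ATR].
[+ATR] positions on the surface: 11 13 15 16 18.

ʊ a k k k ʊ k k a a u~ k ɔ~ k ʊ~ e~ k ɛ~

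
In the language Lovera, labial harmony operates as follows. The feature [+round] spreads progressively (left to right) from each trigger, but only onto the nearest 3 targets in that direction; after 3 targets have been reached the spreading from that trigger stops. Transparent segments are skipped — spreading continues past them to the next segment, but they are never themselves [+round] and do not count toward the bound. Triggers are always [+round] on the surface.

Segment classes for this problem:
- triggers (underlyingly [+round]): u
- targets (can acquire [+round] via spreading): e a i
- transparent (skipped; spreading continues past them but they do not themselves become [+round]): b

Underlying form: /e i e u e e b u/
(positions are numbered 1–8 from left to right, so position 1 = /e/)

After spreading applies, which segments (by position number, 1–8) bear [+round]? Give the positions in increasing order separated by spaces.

From /u/ at 4 rightward: 5 /e/ → [+round]; 6 /e/ → [+round]; 7 /b/ transparent; 8 /u/ is itself a trigger — this domain ends here.
From /u/ at 8 rightward: word edge.
Targets with no active source: positions 1 2 3 stay [-round].

4 5 6 8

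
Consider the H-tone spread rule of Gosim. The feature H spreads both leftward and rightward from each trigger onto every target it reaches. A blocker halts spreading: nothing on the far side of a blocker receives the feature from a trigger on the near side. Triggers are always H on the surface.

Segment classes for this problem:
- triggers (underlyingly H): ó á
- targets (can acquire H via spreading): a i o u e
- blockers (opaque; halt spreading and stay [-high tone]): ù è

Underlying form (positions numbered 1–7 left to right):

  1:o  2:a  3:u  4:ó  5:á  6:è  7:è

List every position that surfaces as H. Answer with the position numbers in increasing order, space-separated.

From /ó/ at 4 rightward: 5 /á/ is itself a trigger — this domain ends here.
From /ó/ at 4 leftward: 3 /u/ → H; 2 /a/ → H; 1 /o/ → H; word edge.
From /á/ at 5 rightward: 6 /è/ blocks.
From /á/ at 5 leftward: 4 /ó/ is itself a trigger — this domain ends here.

1 2 3 4 5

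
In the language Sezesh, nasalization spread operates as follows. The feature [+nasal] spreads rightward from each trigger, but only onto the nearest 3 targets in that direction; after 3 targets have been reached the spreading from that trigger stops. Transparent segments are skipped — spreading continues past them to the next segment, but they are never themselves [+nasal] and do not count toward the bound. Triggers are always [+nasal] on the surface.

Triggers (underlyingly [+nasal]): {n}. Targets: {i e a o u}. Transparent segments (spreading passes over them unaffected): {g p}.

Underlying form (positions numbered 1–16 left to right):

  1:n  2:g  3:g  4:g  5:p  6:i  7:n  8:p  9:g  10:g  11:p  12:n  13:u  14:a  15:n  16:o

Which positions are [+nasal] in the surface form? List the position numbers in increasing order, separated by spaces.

From /n/ at 1 rightward: 2 /g/ transparent; 3 /g/ transparent; 4 /g/ transparent; 5 /p/ transparent; 6 /i/ → [+nasal]; 7 /n/ is itself a trigger — this domain ends here.
From /n/ at 7 rightward: 8 /p/ transparent; 9 /g/ transparent; 10 /g/ transparent; 11 /p/ transparent; 12 /n/ is itself a trigger — this domain ends here.
From /n/ at 12 rightward: 13 /u/ → [+nasal]; 14 /a/ → [+nasal]; 15 /n/ is itself a trigger — this domain ends here.
From /n/ at 15 rightward: 16 /o/ → [+nasal]; word edge.

1 6 7 12 13 14 15 16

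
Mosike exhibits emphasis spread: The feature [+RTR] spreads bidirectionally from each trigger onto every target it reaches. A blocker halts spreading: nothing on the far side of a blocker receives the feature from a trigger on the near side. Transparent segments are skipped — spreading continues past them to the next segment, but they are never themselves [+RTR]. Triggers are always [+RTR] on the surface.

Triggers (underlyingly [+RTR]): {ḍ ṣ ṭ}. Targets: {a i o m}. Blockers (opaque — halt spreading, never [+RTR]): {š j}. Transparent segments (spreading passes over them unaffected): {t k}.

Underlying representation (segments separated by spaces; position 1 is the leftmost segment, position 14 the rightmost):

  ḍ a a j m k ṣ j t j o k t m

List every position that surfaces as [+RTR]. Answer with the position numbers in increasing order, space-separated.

From /ḍ/ at 1 rightward: 2 /a/ → [+RTR]; 3 /a/ → [+RTR]; 4 /j/ blocks.
From /ḍ/ at 1 leftward: word edge.
From /ṣ/ at 7 rightward: 8 /j/ blocks.
From /ṣ/ at 7 leftward: 6 /k/ transparent; 5 /m/ → [+RTR]; 4 /j/ blocks.
Targets with no active source: positions 11 14 stay [-emphatic].

1 2 3 5 7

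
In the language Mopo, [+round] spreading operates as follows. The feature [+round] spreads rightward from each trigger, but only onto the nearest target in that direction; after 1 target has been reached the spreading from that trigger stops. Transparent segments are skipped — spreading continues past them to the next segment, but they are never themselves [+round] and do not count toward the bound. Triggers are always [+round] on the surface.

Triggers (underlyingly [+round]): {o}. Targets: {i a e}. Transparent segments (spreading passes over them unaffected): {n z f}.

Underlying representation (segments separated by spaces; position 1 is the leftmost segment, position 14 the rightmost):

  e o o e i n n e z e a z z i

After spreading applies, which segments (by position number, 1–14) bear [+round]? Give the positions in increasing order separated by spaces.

2 3 4

From /o/ at 2 rightward: 3 /o/ is itself a trigger — this domain ends here.
From /o/ at 3 rightward: 4 /e/ → [+round]; bound reached.
Targets with no active source: positions 1 5 8 10 11 14 stay [-round].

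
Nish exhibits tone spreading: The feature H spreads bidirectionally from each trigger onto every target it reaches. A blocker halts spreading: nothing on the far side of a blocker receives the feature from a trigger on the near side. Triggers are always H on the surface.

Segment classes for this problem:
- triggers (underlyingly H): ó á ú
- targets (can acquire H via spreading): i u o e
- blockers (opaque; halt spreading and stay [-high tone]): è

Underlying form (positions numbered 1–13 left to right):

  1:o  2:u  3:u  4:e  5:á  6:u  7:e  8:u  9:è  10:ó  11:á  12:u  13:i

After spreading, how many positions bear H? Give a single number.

12

From /á/ at 5 rightward: 6 /u/ → H; 7 /e/ → H; 8 /u/ → H; 9 /è/ blocks.
From /á/ at 5 leftward: 4 /e/ → H; 3 /u/ → H; 2 /u/ → H; 1 /o/ → H; word edge.
From /ó/ at 10 rightward: 11 /á/ is itself a trigger — this domain ends here.
From /ó/ at 10 leftward: 9 /è/ blocks.
From /á/ at 11 rightward: 12 /u/ → H; 13 /i/ → H; word edge.
From /á/ at 11 leftward: 10 /ó/ is itself a trigger — this domain ends here.
H positions on the surface: 1 2 3 4 5 6 7 8 10 11 12 13.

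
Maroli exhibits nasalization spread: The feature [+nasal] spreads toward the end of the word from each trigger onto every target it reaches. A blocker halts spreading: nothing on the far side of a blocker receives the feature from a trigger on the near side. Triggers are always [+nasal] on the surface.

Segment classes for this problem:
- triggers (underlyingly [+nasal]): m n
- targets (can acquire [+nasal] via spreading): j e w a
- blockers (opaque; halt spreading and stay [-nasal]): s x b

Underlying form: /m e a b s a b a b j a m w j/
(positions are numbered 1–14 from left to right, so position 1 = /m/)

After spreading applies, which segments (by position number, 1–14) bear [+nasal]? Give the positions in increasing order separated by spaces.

From /m/ at 1 rightward: 2 /e/ → [+nasal]; 3 /a/ → [+nasal]; 4 /b/ blocks.
From /m/ at 12 rightward: 13 /w/ → [+nasal]; 14 /j/ → [+nasal]; word edge.
Targets with no active source: positions 6 8 10 11 stay [-nasal].

1 2 3 12 13 14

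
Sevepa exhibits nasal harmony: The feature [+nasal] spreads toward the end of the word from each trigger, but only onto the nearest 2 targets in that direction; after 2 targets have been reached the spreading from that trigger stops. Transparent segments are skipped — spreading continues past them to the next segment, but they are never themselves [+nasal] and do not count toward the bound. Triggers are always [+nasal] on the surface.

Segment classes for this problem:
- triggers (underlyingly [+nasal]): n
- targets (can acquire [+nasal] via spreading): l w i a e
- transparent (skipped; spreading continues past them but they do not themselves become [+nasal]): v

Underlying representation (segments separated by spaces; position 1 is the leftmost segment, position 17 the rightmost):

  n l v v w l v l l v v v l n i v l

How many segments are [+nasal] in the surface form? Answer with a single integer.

6

From /n/ at 1 rightward: 2 /l/ → [+nasal]; 3 /v/ transparent; 4 /v/ transparent; 5 /w/ → [+nasal]; bound reached.
From /n/ at 14 rightward: 15 /i/ → [+nasal]; 16 /v/ transparent; 17 /l/ → [+nasal]; bound reached.
Targets with no active source: positions 6 8 9 13 stay [-nasal].
[+nasal] positions on the surface: 1 2 5 14 15 17.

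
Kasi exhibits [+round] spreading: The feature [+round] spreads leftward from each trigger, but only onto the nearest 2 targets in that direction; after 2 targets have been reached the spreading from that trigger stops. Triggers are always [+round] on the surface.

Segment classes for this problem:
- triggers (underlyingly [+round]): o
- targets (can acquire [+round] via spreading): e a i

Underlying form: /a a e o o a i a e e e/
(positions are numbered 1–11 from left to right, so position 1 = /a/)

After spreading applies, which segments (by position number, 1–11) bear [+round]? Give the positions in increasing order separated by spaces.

2 3 4 5

From /o/ at 4 leftward: 3 /e/ → [+round]; 2 /a/ → [+round]; bound reached.
From /o/ at 5 leftward: 4 /o/ is itself a trigger — this domain ends here.
Targets with no active source: positions 1 6 7 8 9 10 11 stay [-round].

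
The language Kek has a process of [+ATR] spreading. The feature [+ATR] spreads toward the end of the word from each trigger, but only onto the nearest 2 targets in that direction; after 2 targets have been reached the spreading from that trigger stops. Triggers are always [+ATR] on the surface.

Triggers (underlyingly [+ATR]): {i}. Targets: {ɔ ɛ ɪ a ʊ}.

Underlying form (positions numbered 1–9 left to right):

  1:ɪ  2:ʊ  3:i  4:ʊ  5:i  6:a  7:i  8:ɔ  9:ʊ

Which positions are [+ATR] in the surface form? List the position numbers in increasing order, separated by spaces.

3 4 5 6 7 8 9

From /i/ at 3 rightward: 4 /ʊ/ → [+ATR]; 5 /i/ is itself a trigger — this domain ends here.
From /i/ at 5 rightward: 6 /a/ → [+ATR]; 7 /i/ is itself a trigger — this domain ends here.
From /i/ at 7 rightward: 8 /ɔ/ → [+ATR]; 9 /ʊ/ → [+ATR]; bound reached.
Targets with no active source: positions 1 2 stay [-ATR].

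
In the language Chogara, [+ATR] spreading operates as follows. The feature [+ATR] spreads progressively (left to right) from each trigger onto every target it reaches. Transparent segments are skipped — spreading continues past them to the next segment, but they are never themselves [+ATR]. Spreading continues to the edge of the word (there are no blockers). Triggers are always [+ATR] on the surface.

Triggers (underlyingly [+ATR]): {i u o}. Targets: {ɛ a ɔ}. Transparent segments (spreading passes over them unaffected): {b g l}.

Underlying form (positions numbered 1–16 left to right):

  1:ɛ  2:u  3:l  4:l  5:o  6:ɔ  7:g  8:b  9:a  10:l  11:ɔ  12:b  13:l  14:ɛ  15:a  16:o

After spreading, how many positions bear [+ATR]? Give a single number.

8

From /u/ at 2 rightward: 3 /l/ transparent; 4 /l/ transparent; 5 /o/ is itself a trigger — this domain ends here.
From /o/ at 5 rightward: 6 /ɔ/ → [+ATR]; 7 /g/ transparent; 8 /b/ transparent; 9 /a/ → [+ATR]; 10 /l/ transparent; 11 /ɔ/ → [+ATR]; 12 /b/ transparent; 13 /l/ transparent; 14 /ɛ/ → [+ATR]; 15 /a/ → [+ATR]; 16 /o/ is itself a trigger — this domain ends here.
From /o/ at 16 rightward: word edge.
Target with no active source: position 1 stays [-ATR].
[+ATR] positions on the surface: 2 5 6 9 11 14 15 16.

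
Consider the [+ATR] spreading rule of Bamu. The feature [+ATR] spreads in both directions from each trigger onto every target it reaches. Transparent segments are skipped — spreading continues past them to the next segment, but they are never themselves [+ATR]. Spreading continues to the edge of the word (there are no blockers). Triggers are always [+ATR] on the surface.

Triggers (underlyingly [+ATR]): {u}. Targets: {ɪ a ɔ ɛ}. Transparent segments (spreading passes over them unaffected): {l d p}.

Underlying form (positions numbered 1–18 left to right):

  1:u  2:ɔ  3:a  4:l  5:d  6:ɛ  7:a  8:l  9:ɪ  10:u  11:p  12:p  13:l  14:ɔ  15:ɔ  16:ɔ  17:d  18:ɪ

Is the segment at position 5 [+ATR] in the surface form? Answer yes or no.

From /u/ at 1 rightward: 2 /ɔ/ → [+ATR]; 3 /a/ → [+ATR]; 4 /l/ transparent; 5 /d/ transparent; 6 /ɛ/ → [+ATR]; 7 /a/ → [+ATR]; 8 /l/ transparent; 9 /ɪ/ → [+ATR]; 10 /u/ is itself a trigger — this domain ends here.
From /u/ at 1 leftward: word edge.
From /u/ at 10 rightward: 11 /p/ transparent; 12 /p/ transparent; 13 /l/ transparent; 14 /ɔ/ → [+ATR]; 15 /ɔ/ → [+ATR]; 16 /ɔ/ → [+ATR]; 17 /d/ transparent; 18 /ɪ/ → [+ATR]; word edge.
From /u/ at 10 leftward: 9 /ɪ/ → [+ATR]; 8 /l/ transparent; 7 /a/ → [+ATR]; 6 /ɛ/ → [+ATR]; 5 /d/ transparent; 4 /l/ transparent; 3 /a/ → [+ATR]; 2 /ɔ/ → [+ATR]; 1 /u/ is itself a trigger — this domain ends here.
[+ATR] positions on the surface: 1 2 3 6 7 9 10 14 15 16 18.

no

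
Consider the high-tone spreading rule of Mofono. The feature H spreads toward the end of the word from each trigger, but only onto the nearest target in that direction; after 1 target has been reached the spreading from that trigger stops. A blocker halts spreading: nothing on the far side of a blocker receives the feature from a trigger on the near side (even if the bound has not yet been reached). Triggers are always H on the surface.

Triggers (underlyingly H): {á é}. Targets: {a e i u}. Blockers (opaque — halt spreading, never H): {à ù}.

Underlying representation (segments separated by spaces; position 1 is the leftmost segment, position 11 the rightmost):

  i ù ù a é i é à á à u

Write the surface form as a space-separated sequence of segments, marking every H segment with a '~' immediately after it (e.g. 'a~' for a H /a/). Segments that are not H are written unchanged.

From /é/ at 5 rightward: 6 /i/ → H; bound reached.
From /é/ at 7 rightward: 8 /à/ blocks.
From /á/ at 9 rightward: 10 /à/ blocks.
Targets with no active source: positions 1 4 11 stay [-high tone].
H positions on the surface: 5 6 7 9.

i ù ù a é~ i~ é~ à á~ à u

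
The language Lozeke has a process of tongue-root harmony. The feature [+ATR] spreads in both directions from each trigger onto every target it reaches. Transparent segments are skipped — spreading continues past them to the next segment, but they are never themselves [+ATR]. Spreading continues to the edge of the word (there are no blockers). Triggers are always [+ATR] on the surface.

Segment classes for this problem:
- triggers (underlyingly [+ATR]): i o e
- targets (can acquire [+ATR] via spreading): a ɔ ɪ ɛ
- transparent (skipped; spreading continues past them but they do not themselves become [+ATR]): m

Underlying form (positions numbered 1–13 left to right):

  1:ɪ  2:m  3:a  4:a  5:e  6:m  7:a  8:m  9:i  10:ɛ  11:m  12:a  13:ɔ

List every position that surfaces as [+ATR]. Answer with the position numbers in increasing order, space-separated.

1 3 4 5 7 9 10 12 13

From /e/ at 5 rightward: 6 /m/ transparent; 7 /a/ → [+ATR]; 8 /m/ transparent; 9 /i/ is itself a trigger — this domain ends here.
From /e/ at 5 leftward: 4 /a/ → [+ATR]; 3 /a/ → [+ATR]; 2 /m/ transparent; 1 /ɪ/ → [+ATR]; word edge.
From /i/ at 9 rightward: 10 /ɛ/ → [+ATR]; 11 /m/ transparent; 12 /a/ → [+ATR]; 13 /ɔ/ → [+ATR]; word edge.
From /i/ at 9 leftward: 8 /m/ transparent; 7 /a/ → [+ATR]; 6 /m/ transparent; 5 /e/ is itself a trigger — this domain ends here.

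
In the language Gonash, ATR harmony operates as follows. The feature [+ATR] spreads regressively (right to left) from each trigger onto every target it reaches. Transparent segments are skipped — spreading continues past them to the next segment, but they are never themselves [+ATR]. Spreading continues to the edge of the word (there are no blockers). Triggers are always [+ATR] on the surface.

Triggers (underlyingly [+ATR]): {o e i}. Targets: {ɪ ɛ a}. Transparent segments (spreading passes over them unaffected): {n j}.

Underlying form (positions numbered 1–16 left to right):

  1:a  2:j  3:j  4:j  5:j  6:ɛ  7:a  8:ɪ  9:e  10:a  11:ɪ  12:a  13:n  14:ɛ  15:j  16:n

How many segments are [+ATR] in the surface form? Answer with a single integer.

From /e/ at 9 leftward: 8 /ɪ/ → [+ATR]; 7 /a/ → [+ATR]; 6 /ɛ/ → [+ATR]; 5 /j/ transparent; 4 /j/ transparent; 3 /j/ transparent; 2 /j/ transparent; 1 /a/ → [+ATR]; word edge.
Targets with no active source: positions 10 11 12 14 stay [-ATR].
[+ATR] positions on the surface: 1 6 7 8 9.

5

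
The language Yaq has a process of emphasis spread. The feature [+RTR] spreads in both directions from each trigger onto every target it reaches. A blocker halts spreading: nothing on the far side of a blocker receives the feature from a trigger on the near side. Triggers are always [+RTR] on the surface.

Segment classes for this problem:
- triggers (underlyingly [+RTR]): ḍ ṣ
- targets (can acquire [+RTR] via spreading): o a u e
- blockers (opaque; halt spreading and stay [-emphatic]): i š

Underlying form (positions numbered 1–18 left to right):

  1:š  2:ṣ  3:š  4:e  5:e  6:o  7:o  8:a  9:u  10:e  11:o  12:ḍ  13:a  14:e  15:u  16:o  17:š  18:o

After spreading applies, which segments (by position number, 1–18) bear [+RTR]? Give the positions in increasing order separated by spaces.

2 4 5 6 7 8 9 10 11 12 13 14 15 16

From /ṣ/ at 2 rightward: 3 /š/ blocks.
From /ṣ/ at 2 leftward: 1 /š/ blocks.
From /ḍ/ at 12 rightward: 13 /a/ → [+RTR]; 14 /e/ → [+RTR]; 15 /u/ → [+RTR]; 16 /o/ → [+RTR]; 17 /š/ blocks.
From /ḍ/ at 12 leftward: 11 /o/ → [+RTR]; 10 /e/ → [+RTR]; 9 /u/ → [+RTR]; 8 /a/ → [+RTR]; 7 /o/ → [+RTR]; 6 /o/ → [+RTR]; 5 /e/ → [+RTR]; 4 /e/ → [+RTR]; 3 /š/ blocks.
Target with no active source: position 18 stays [-emphatic].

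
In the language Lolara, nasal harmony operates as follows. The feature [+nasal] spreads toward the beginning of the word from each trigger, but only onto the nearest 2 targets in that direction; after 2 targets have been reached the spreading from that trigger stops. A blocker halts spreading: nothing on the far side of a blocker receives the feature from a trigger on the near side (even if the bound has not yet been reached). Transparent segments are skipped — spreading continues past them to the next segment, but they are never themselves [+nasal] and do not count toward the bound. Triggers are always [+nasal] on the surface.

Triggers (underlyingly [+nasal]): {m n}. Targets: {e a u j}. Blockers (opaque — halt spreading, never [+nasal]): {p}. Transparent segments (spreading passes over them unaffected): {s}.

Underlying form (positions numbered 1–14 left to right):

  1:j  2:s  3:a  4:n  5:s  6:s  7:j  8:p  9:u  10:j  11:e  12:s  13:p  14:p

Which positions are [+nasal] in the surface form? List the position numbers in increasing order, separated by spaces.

1 3 4

From /n/ at 4 leftward: 3 /a/ → [+nasal]; 2 /s/ transparent; 1 /j/ → [+nasal]; bound reached.
Targets with no active source: positions 7 9 10 11 stay [-nasal].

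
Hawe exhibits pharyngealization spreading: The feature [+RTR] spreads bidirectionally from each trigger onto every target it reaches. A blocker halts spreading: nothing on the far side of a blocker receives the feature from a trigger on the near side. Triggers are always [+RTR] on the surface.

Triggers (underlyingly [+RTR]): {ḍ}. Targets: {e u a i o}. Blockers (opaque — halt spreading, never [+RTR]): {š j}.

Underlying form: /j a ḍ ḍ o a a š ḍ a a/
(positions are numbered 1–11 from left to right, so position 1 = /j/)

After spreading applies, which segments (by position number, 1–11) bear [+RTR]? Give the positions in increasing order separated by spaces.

2 3 4 5 6 7 9 10 11

From /ḍ/ at 3 rightward: 4 /ḍ/ is itself a trigger — this domain ends here.
From /ḍ/ at 3 leftward: 2 /a/ → [+RTR]; 1 /j/ blocks.
From /ḍ/ at 4 rightward: 5 /o/ → [+RTR]; 6 /a/ → [+RTR]; 7 /a/ → [+RTR]; 8 /š/ blocks.
From /ḍ/ at 4 leftward: 3 /ḍ/ is itself a trigger — this domain ends here.
From /ḍ/ at 9 rightward: 10 /a/ → [+RTR]; 11 /a/ → [+RTR]; word edge.
From /ḍ/ at 9 leftward: 8 /š/ blocks.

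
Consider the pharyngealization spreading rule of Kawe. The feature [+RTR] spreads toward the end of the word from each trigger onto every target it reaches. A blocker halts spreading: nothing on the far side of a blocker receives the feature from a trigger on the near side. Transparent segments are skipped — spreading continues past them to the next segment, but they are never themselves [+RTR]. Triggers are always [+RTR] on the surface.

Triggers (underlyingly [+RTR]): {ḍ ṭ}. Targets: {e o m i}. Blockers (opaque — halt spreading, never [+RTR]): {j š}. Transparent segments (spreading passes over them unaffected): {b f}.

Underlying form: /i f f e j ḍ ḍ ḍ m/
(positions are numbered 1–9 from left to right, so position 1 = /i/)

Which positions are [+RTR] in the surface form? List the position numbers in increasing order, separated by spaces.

6 7 8 9

From /ḍ/ at 6 rightward: 7 /ḍ/ is itself a trigger — this domain ends here.
From /ḍ/ at 7 rightward: 8 /ḍ/ is itself a trigger — this domain ends here.
From /ḍ/ at 8 rightward: 9 /m/ → [+RTR]; word edge.
Targets with no active source: positions 1 4 stay [-emphatic].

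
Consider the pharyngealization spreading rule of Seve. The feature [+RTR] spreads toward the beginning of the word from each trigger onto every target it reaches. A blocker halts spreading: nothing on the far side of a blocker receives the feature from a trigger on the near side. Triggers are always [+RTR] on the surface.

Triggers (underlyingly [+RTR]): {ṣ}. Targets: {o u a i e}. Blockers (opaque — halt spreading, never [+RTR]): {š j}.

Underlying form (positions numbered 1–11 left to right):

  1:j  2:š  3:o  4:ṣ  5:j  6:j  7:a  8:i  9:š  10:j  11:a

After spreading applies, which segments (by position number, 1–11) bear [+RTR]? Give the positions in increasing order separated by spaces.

3 4

From /ṣ/ at 4 leftward: 3 /o/ → [+RTR]; 2 /š/ blocks.
Targets with no active source: positions 7 8 11 stay [-emphatic].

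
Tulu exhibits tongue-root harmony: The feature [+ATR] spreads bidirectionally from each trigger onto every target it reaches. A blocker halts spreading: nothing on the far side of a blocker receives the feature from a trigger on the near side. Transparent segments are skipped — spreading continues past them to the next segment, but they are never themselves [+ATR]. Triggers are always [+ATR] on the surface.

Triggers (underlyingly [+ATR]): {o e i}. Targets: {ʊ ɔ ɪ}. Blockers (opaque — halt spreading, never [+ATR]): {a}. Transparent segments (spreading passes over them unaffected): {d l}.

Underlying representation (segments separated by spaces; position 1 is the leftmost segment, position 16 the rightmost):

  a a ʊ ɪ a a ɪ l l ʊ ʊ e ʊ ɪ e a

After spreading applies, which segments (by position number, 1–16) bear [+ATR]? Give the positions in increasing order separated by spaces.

From /e/ at 12 rightward: 13 /ʊ/ → [+ATR]; 14 /ɪ/ → [+ATR]; 15 /e/ is itself a trigger — this domain ends here.
From /e/ at 12 leftward: 11 /ʊ/ → [+ATR]; 10 /ʊ/ → [+ATR]; 9 /l/ transparent; 8 /l/ transparent; 7 /ɪ/ → [+ATR]; 6 /a/ blocks.
From /e/ at 15 rightward: 16 /a/ blocks.
From /e/ at 15 leftward: 14 /ɪ/ → [+ATR]; 13 /ʊ/ → [+ATR]; 12 /e/ is itself a trigger — this domain ends here.
Targets with no active source: positions 3 4 stay [-ATR].

7 10 11 12 13 14 15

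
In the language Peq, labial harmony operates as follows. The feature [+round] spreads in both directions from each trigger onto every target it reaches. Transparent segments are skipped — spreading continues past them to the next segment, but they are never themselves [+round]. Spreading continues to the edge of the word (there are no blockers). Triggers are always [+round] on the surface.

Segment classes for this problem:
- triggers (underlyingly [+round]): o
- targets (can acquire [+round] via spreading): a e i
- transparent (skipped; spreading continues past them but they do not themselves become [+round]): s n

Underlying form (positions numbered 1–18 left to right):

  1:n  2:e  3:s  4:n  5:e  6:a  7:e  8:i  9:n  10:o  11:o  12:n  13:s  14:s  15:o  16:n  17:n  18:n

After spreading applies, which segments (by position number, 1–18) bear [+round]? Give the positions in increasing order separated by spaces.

2 5 6 7 8 10 11 15

From /o/ at 10 rightward: 11 /o/ is itself a trigger — this domain ends here.
From /o/ at 10 leftward: 9 /n/ transparent; 8 /i/ → [+round]; 7 /e/ → [+round]; 6 /a/ → [+round]; 5 /e/ → [+round]; 4 /n/ transparent; 3 /s/ transparent; 2 /e/ → [+round]; 1 /n/ transparent; word edge.
From /o/ at 11 rightward: 12 /n/ transparent; 13 /s/ transparent; 14 /s/ transparent; 15 /o/ is itself a trigger — this domain ends here.
From /o/ at 11 leftward: 10 /o/ is itself a trigger — this domain ends here.
From /o/ at 15 rightward: 16 /n/ transparent; 17 /n/ transparent; 18 /n/ transparent; word edge.
From /o/ at 15 leftward: 14 /s/ transparent; 13 /s/ transparent; 12 /n/ transparent; 11 /o/ is itself a trigger — this domain ends here.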